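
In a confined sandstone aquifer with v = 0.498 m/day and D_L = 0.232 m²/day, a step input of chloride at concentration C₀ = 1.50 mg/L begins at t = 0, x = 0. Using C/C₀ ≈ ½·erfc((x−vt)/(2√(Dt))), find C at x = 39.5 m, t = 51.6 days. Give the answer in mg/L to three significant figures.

0.00359 mg/L

For a continuous step input, C/C₀ ≈ ½·erfc((x−vt)/(2√(Dt))).
vt = 0.498 × 51.6 = 25.6968 m and 2√(Dt) = 2√(0.232 × 51.6) = 6.920 m.
Argument (x−vt)/(2√(Dt)) = (39.5 − 25.6968)/6.920 = 1.995; ½·erfc(1.995) = 0.002391.
C = 1.50 × 0.002391 = 0.00359 mg/L.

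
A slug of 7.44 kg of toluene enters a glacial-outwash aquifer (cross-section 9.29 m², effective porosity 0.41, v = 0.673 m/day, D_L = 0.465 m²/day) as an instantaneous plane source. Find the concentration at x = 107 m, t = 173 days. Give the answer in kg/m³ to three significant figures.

For an instantaneous plane source, C(x,t) = M/(n_e·A·√(4πDt)) · exp(−(x−vt)²/(4Dt)), with n_e·A the pore (flow) area.
Plume center vt = 0.673 × 173 = 116.429 m, so the well at 107 m is 9.429 m upgradient of the peak.
√(4πDt) = 31.79 m, giving peak height M/(n_e·A·√(4πDt)) = 7.44/(0.41 × 9.29 × 31.79) = 0.06144 kg/m³.
(x−vt)²/(4Dt) = (-9.429)²/(4 × 0.465 × 173) = 0.2763; exp(−0.2763) = 0.7586.
C = 0.06144 × 0.7586 = 0.0466 kg/m³.

0.0466 kg/m³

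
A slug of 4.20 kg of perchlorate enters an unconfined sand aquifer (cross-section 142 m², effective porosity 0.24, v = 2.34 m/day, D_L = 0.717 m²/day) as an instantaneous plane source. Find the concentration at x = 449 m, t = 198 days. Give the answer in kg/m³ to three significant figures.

For an instantaneous plane source, C(x,t) = M/(n_e·A·√(4πDt)) · exp(−(x−vt)²/(4Dt)), with n_e·A the pore (flow) area.
Plume center vt = 2.34 × 198 = 463.32 m, so the well at 449 m is 14.32 m upgradient of the peak.
√(4πDt) = 42.24 m, giving peak height M/(n_e·A·√(4πDt)) = 4.20/(0.24 × 142 × 42.24) = 0.002918 kg/m³.
(x−vt)²/(4Dt) = (-14.32)²/(4 × 0.717 × 198) = 0.3611; exp(−0.3611) = 0.6969.
C = 0.002918 × 0.6969 = 0.00203 kg/m³.

0.00203 kg/m³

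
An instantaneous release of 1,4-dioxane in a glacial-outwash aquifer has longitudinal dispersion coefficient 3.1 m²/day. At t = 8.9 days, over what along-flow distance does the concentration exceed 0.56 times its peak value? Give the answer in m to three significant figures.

The plume is Gaussian with σ = √(2Dt) = √(2 × 3.1 × 8.9) = 7.428 m.
C/C_peak = exp(−Δx²/(2σ²)) = 0.56 ⇒ Δx = σ·√(−2 ln 0.56) = 7.428 × 1.077 = 8.000 m.
Width = 2Δx = 16.0 m.

16.0 m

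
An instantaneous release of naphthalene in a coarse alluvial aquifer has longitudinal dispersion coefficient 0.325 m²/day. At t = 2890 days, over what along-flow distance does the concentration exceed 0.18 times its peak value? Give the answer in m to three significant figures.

The plume is Gaussian with σ = √(2Dt) = √(2 × 0.325 × 2890) = 43.34 m.
C/C_peak = exp(−Δx²/(2σ²)) = 0.18 ⇒ Δx = σ·√(−2 ln 0.18) = 43.34 × 1.852 = 80.27 m.
Width = 2Δx = 161 m.

161 m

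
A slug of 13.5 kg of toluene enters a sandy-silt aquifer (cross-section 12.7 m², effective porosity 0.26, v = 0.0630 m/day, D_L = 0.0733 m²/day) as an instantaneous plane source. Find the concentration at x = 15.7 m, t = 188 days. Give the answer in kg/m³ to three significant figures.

For an instantaneous plane source, C(x,t) = M/(n_e·A·√(4πDt)) · exp(−(x−vt)²/(4Dt)), with n_e·A the pore (flow) area.
Plume center vt = 0.0630 × 188 = 11.844 m, so the well at 15.7 m is 3.856 m downgradient of the peak.
√(4πDt) = 13.16 m, giving peak height M/(n_e·A·√(4πDt)) = 13.5/(0.26 × 12.7 × 13.16) = 0.3107 kg/m³.
(x−vt)²/(4Dt) = (3.856)²/(4 × 0.0733 × 188) = 0.2697; exp(−0.2697) = 0.7636.
C = 0.3107 × 0.7636 = 0.237 kg/m³.

0.237 kg/m³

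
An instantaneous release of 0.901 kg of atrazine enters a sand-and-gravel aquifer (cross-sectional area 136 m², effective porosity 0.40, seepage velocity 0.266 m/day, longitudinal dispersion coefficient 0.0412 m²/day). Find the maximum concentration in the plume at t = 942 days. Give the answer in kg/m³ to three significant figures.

The peak of an instantaneous 1D plume sits at x = vt; there the Gaussian factor is 1 and C_max = M/(n_e·A·√(4πDt)), where n_e·A is the pore area the mass is dissolved in.
√(4πDt) = √(4π × 0.0412 × 942) = 22.08 m, so C_max = 0.901/(0.40 × 136 × 22.08) = 0.000750 kg/m³.

0.000750 kg/m³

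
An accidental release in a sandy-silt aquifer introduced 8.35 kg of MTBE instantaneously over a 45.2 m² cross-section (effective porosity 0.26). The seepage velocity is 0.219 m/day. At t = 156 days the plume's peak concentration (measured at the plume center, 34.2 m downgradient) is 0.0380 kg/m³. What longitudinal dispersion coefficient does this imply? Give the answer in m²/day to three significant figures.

0.178 m²/day

At the plume center C_max = M/(n_e·A·√(4πDt)), so D = M²/(4πt·(n_e·A·C_max)²).
n_e·A·C_max = 0.26 × 45.2 × 0.0380 = 0.4466 kg/m.
D = 8.35²/(4π × 156 × 0.4466²) = 0.178 m²/day.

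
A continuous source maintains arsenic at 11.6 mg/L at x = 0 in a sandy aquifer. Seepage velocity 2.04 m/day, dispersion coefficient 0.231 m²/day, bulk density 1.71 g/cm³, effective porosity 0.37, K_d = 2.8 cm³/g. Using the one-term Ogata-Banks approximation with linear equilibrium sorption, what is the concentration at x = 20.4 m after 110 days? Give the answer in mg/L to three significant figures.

0.140 mg/L

Retardation factor R = 1 + ρ_b·K_d/n = 1 + 1.71 × 2.8/0.37 = 13.94.
Sorption retards both mechanisms: v_R = v/R = 0.1463 m/day, D_R = D/R = 0.01657 m²/day.
v_R·t = 0.1463 × 110 = 16.093 m; 2√(D_R t) = 2.700 m; argument = (20.4 − 16.093)/2.700 = 1.595.
C = C₀ × ½·erfc(1.595) = 11.6 × 0.01205 = 0.140 mg/L.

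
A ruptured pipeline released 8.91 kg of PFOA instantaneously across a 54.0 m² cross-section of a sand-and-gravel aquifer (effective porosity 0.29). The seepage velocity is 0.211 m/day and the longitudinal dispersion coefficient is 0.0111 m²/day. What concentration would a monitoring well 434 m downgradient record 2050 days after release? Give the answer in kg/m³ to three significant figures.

For an instantaneous plane source, C(x,t) = M/(n_e·A·√(4πDt)) · exp(−(x−vt)²/(4Dt)), with n_e·A the pore (flow) area.
Plume center vt = 0.211 × 2050 = 432.55 m, so the well at 434 m is 1.45 m downgradient of the peak.
√(4πDt) = 16.91 m, giving peak height M/(n_e·A·√(4πDt)) = 8.91/(0.29 × 54.0 × 16.91) = 0.03365 kg/m³.
(x−vt)²/(4Dt) = (1.45)²/(4 × 0.0111 × 2050) = 0.02310; exp(−0.02310) = 0.9772.
C = 0.03365 × 0.9772 = 0.0329 kg/m³.

0.0329 kg/m³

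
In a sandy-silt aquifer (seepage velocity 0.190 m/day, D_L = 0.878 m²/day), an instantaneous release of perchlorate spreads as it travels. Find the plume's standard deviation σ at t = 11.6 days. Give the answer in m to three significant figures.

4.51 m

Dispersive spreading gives a Gaussian with σ² = 2Dt; advection only shifts the center.
σ = √(2 × 0.878 × 11.6) = 4.51 m.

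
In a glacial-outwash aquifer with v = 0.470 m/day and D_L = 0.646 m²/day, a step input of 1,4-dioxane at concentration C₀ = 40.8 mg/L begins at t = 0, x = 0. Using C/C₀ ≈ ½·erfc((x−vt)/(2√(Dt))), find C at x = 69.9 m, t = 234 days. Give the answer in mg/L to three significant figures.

For a continuous step input, C/C₀ ≈ ½·erfc((x−vt)/(2√(Dt))).
vt = 0.470 × 234 = 109.98 m and 2√(Dt) = 2√(0.646 × 234) = 24.59 m.
Argument (x−vt)/(2√(Dt)) = (69.9 − 109.98)/24.59 = -1.630; ½·erfc(-1.630) = 0.9894.
C = 40.8 × 0.9894 = 40.4 mg/L.

40.4 mg/L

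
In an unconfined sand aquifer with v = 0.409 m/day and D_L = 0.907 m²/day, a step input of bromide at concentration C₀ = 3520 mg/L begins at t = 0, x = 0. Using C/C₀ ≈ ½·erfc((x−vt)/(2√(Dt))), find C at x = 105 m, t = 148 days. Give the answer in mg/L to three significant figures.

For a continuous step input, C/C₀ ≈ ½·erfc((x−vt)/(2√(Dt))).
vt = 0.409 × 148 = 60.532 m and 2√(Dt) = 2√(0.907 × 148) = 23.17 m.
Argument (x−vt)/(2√(Dt)) = (105 − 60.532)/23.17 = 1.919; ½·erfc(1.919) = 0.003325.
C = 3520 × 0.003325 = 11.7 mg/L.

11.7 mg/L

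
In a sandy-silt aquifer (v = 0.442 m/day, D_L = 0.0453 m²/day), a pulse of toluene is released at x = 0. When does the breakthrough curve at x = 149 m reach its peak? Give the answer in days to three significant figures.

For the 1D instantaneous-source solution, setting ∂C/∂t = 0 at fixed x gives v²t² + 2Dt − x² = 0, so t = (√(D² + v²x²) − D)/v².
√(D² + v²x²) = √(0.0453² + 0.442² × 149²) = 65.86; v² = 0.195364.
t = (65.86 − 0.0453)/0.195364 = 337 days (vs. the pure-advection estimate x/v = 337 d).

337 days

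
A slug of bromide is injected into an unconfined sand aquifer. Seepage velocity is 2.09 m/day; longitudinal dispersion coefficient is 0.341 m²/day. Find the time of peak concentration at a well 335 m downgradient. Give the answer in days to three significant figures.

160 days

For the 1D instantaneous-source solution, setting ∂C/∂t = 0 at fixed x gives v²t² + 2Dt − x² = 0, so t = (√(D² + v²x²) − D)/v².
√(D² + v²x²) = √(0.341² + 2.09² × 335²) = 700.2; v² = 4.3681.
t = (700.2 − 0.341)/4.3681 = 160 days (vs. the pure-advection estimate x/v = 160 d).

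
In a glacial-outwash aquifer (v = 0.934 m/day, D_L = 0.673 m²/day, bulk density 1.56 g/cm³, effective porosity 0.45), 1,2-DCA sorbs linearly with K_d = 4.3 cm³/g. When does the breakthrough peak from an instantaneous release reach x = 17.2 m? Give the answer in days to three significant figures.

Retardation factor R = 1 + ρ_b·K_d/n = 1 + 1.56 × 4.3/0.45 = 15.91.
Sorption retards both mechanisms: v_R = v/R = 0.05871 m/day, D_R = D/R = 0.04230 m²/day.
Peak time from v_R²t² + 2D_R t − x² = 0: t = (√(D_R² + v_R²x²) − D_R)/v_R².
√(D_R² + v_R²x²) = √(0.04230² + 0.05871² × 17.2²) = 1.011; v_R² = 0.003447.
t = (1.011 − 0.04230)/0.003447 = 281 days.

281 days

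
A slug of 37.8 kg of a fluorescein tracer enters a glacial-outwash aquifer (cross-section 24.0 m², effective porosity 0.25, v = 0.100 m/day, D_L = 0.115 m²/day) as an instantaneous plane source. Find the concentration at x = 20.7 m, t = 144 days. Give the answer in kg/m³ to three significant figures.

For an instantaneous plane source, C(x,t) = M/(n_e·A·√(4πDt)) · exp(−(x−vt)²/(4Dt)), with n_e·A the pore (flow) area.
Plume center vt = 0.100 × 144 = 14.4 m, so the well at 20.7 m is 6.3 m downgradient of the peak.
√(4πDt) = 14.43 m, giving peak height M/(n_e·A·√(4πDt)) = 37.8/(0.25 × 24.0 × 14.43) = 0.4366 kg/m³.
(x−vt)²/(4Dt) = (6.3)²/(4 × 0.115 × 144) = 0.5992; exp(−0.5992) = 0.5493.
C = 0.4366 × 0.5493 = 0.240 kg/m³.

0.240 kg/m³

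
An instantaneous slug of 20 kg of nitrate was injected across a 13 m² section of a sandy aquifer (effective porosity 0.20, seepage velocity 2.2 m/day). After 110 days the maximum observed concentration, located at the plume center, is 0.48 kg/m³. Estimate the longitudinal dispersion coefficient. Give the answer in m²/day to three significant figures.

At the plume center C_max = M/(n_e·A·√(4πDt)), so D = M²/(4πt·(n_e·A·C_max)²).
n_e·A·C_max = 0.20 × 13 × 0.48 = 1.248 kg/m.
D = 20²/(4π × 110 × 1.248²) = 0.186 m²/day.

0.186 m²/day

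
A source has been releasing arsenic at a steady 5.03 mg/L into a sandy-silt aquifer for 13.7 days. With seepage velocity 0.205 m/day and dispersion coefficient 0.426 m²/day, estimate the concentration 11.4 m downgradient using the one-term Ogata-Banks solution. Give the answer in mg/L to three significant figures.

For a continuous step input, C/C₀ ≈ ½·erfc((x−vt)/(2√(Dt))).
vt = 0.205 × 13.7 = 2.8085 m and 2√(Dt) = 2√(0.426 × 13.7) = 4.832 m.
Argument (x−vt)/(2√(Dt)) = (11.4 − 2.8085)/4.832 = 1.778; ½·erfc(1.778) = 0.005961.
C = 5.03 × 0.005961 = 0.0300 mg/L.

0.0300 mg/L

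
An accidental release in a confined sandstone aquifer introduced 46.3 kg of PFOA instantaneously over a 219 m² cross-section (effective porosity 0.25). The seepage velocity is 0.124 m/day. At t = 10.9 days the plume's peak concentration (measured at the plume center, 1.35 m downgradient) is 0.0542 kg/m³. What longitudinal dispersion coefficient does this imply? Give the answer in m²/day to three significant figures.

At the plume center C_max = M/(n_e·A·√(4πDt)), so D = M²/(4πt·(n_e·A·C_max)²).
n_e·A·C_max = 0.25 × 219 × 0.0542 = 2.967 kg/m.
D = 46.3²/(4π × 10.9 × 2.967²) = 1.78 m²/day.

1.78 m²/day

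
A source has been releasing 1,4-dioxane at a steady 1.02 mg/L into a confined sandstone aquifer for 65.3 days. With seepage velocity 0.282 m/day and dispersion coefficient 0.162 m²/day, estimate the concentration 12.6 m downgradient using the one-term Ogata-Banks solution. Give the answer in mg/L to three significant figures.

0.915 mg/L

For a continuous step input, C/C₀ ≈ ½·erfc((x−vt)/(2√(Dt))).
vt = 0.282 × 65.3 = 18.4146 m and 2√(Dt) = 2√(0.162 × 65.3) = 6.505 m.
Argument (x−vt)/(2√(Dt)) = (12.6 − 18.4146)/6.505 = -0.8939; ½·erfc(-0.8939) = 0.8969.
C = 1.02 × 0.8969 = 0.915 mg/L.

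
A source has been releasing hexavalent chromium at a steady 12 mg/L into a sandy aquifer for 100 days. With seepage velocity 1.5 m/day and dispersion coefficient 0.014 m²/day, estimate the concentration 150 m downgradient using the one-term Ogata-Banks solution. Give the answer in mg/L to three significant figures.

6.00 mg/L

For a continuous step input, C/C₀ ≈ ½·erfc((x−vt)/(2√(Dt))).
vt = 1.5 × 100 = 150 m and 2√(Dt) = 2√(0.014 × 100) = 2.366 m.
Argument (x−vt)/(2√(Dt)) = (150 − 150)/2.366 = 0; ½·erfc(0) = 0.5000.
C = 12 × 0.5000 = 6.00 mg/L.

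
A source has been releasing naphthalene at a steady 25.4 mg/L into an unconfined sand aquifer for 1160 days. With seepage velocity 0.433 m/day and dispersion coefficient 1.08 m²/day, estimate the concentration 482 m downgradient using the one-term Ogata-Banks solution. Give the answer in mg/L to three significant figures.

For a continuous step input, C/C₀ ≈ ½·erfc((x−vt)/(2√(Dt))).
vt = 0.433 × 1160 = 502.28 m and 2√(Dt) = 2√(1.08 × 1160) = 70.79 m.
Argument (x−vt)/(2√(Dt)) = (482 − 502.28)/70.79 = -0.2865; ½·erfc(-0.2865) = 0.6573.
C = 25.4 × 0.6573 = 16.7 mg/L.

16.7 mg/L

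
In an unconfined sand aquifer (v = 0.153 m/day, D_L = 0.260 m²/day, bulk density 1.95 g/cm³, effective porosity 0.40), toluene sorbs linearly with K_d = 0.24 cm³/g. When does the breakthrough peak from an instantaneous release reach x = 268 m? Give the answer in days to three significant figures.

Retardation factor R = 1 + ρ_b·K_d/n = 1 + 1.95 × 0.24/0.40 = 2.170.
Sorption retards both mechanisms: v_R = v/R = 0.07051 m/day, D_R = D/R = 0.1198 m²/day.
Peak time from v_R²t² + 2D_R t − x² = 0: t = (√(D_R² + v_R²x²) − D_R)/v_R².
√(D_R² + v_R²x²) = √(0.1198² + 0.07051² × 268²) = 18.90; v_R² = 0.004972.
t = (18.90 − 0.1198)/0.004972 = 3780 days.

3780 days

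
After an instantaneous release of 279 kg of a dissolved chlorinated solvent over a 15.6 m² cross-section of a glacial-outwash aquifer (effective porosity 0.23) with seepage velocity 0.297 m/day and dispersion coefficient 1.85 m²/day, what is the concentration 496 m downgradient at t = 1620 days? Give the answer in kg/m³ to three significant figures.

For an instantaneous plane source, C(x,t) = M/(n_e·A·√(4πDt)) · exp(−(x−vt)²/(4Dt)), with n_e·A the pore (flow) area.
Plume center vt = 0.297 × 1620 = 481.14 m, so the well at 496 m is 14.86 m downgradient of the peak.
√(4πDt) = 194.1 m, giving peak height M/(n_e·A·√(4πDt)) = 279/(0.23 × 15.6 × 194.1) = 0.4006 kg/m³.
(x−vt)²/(4Dt) = (14.86)²/(4 × 1.85 × 1620) = 0.01842; exp(−0.01842) = 0.9817.
C = 0.4006 × 0.9817 = 0.393 kg/m³.

0.393 kg/m³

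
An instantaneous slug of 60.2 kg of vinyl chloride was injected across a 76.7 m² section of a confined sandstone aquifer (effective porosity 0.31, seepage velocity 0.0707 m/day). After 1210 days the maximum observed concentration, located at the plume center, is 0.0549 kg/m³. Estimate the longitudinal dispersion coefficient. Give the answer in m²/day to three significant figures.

0.140 m²/day

At the plume center C_max = M/(n_e·A·√(4πDt)), so D = M²/(4πt·(n_e·A·C_max)²).
n_e·A·C_max = 0.31 × 76.7 × 0.0549 = 1.305 kg/m.
D = 60.2²/(4π × 1210 × 1.305²) = 0.140 m²/day.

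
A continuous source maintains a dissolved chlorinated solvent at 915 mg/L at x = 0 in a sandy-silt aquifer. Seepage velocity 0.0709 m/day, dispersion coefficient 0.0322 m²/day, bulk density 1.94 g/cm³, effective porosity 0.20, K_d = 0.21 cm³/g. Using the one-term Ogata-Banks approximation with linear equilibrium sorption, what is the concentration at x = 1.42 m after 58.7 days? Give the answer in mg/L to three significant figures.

Retardation factor R = 1 + ρ_b·K_d/n = 1 + 1.94 × 0.21/0.20 = 3.037.
Sorption retards both mechanisms: v_R = v/R = 0.02335 m/day, D_R = D/R = 0.01060 m²/day.
v_R·t = 0.02335 × 58.7 = 1.370645 m; 2√(D_R t) = 1.578 m; argument = (1.42 − 1.370645)/1.578 = 0.03128.
C = C₀ × ½·erfc(0.03128) = 915 × 0.4824 = 441 mg/L.

441 mg/L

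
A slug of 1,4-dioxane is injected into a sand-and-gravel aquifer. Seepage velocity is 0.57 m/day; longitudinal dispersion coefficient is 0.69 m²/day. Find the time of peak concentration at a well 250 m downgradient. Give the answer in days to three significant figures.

436 days

For the 1D instantaneous-source solution, setting ∂C/∂t = 0 at fixed x gives v²t² + 2Dt − x² = 0, so t = (√(D² + v²x²) − D)/v².
√(D² + v²x²) = √(0.69² + 0.57² × 250²) = 142.5; v² = 0.3249.
t = (142.5 − 0.69)/0.3249 = 436 days (vs. the pure-advection estimate x/v = 439 d).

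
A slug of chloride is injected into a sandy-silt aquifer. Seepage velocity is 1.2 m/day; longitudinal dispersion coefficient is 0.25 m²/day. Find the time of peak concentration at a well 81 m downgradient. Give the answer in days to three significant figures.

For the 1D instantaneous-source solution, setting ∂C/∂t = 0 at fixed x gives v²t² + 2Dt − x² = 0, so t = (√(D² + v²x²) − D)/v².
√(D² + v²x²) = √(0.25² + 1.2² × 81²) = 97.20; v² = 1.44.
t = (97.20 − 0.25)/1.44 = 67.3 days (vs. the pure-advection estimate x/v = 67.5 d).

67.3 days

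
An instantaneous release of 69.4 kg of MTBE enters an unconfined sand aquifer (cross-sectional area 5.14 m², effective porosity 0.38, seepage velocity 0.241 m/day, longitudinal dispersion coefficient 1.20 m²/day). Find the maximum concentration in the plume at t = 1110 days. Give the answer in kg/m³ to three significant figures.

The peak of an instantaneous 1D plume sits at x = vt; there the Gaussian factor is 1 and C_max = M/(n_e·A·√(4πDt)), where n_e·A is the pore area the mass is dissolved in.
√(4πDt) = √(4π × 1.20 × 1110) = 129.4 m, so C_max = 69.4/(0.38 × 5.14 × 129.4) = 0.275 kg/m³.

0.275 kg/m³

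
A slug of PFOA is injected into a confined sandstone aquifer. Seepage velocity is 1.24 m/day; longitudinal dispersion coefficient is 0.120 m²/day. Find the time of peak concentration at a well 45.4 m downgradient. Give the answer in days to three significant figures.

For the 1D instantaneous-source solution, setting ∂C/∂t = 0 at fixed x gives v²t² + 2Dt − x² = 0, so t = (√(D² + v²x²) − D)/v².
√(D² + v²x²) = √(0.120² + 1.24² × 45.4²) = 56.30; v² = 1.5376.
t = (56.30 − 0.120)/1.5376 = 36.5 days (vs. the pure-advection estimate x/v = 36.6 d).

36.5 days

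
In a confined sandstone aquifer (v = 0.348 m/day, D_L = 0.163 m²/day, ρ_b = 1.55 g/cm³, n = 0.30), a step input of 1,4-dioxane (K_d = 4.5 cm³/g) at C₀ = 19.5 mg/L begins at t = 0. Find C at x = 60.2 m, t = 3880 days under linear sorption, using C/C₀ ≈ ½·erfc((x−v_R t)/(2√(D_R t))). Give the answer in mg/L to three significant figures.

5.18 mg/L

Retardation factor R = 1 + ρ_b·K_d/n = 1 + 1.55 × 4.5/0.30 = 24.25.
Sorption retards both mechanisms: v_R = v/R = 0.01435 m/day, D_R = D/R = 0.006722 m²/day.
v_R·t = 0.01435 × 3880 = 55.678 m; 2√(D_R t) = 10.21 m; argument = (60.2 − 55.678)/10.21 = 0.4429.
C = C₀ × ½·erfc(0.4429) = 19.5 × 0.2655 = 5.18 mg/L.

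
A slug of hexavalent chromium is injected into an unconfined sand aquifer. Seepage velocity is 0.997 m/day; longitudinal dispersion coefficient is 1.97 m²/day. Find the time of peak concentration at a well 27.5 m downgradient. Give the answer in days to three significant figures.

For the 1D instantaneous-source solution, setting ∂C/∂t = 0 at fixed x gives v²t² + 2Dt − x² = 0, so t = (√(D² + v²x²) − D)/v².
√(D² + v²x²) = √(1.97² + 0.997² × 27.5²) = 27.49; v² = 0.994009.
t = (27.49 − 1.97)/0.994009 = 25.7 days (vs. the pure-advection estimate x/v = 27.6 d).

25.7 days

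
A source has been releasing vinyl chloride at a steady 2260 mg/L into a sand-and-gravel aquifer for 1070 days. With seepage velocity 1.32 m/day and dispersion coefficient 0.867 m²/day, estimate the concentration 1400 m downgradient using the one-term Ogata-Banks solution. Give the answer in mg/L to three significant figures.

1390 mg/L

For a continuous step input, C/C₀ ≈ ½·erfc((x−vt)/(2√(Dt))).
vt = 1.32 × 1070 = 1412.4 m and 2√(Dt) = 2√(0.867 × 1070) = 60.92 m.
Argument (x−vt)/(2√(Dt)) = (1400 − 1412.4)/60.92 = -0.2035; ½·erfc(-0.2035) = 0.6132.
C = 2260 × 0.6132 = 1390 mg/L.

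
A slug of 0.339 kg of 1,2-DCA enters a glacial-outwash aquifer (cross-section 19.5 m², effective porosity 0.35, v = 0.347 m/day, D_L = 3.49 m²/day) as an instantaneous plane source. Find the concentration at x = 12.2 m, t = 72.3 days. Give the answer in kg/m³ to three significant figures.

For an instantaneous plane source, C(x,t) = M/(n_e·A·√(4πDt)) · exp(−(x−vt)²/(4Dt)), with n_e·A the pore (flow) area.
Plume center vt = 0.347 × 72.3 = 25.0881 m, so the well at 12.2 m is 12.8881 m upgradient of the peak.
√(4πDt) = 56.31 m, giving peak height M/(n_e·A·√(4πDt)) = 0.339/(0.35 × 19.5 × 56.31) = 0.0008821 kg/m³.
(x−vt)²/(4Dt) = (-12.8881)²/(4 × 3.49 × 72.3) = 0.1646; exp(−0.1646) = 0.8482.
C = 0.0008821 × 0.8482 = 0.000748 kg/m³.

0.000748 kg/m³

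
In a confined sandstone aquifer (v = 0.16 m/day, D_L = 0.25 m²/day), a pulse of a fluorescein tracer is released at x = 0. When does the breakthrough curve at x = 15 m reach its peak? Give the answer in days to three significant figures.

84.5 days

For the 1D instantaneous-source solution, setting ∂C/∂t = 0 at fixed x gives v²t² + 2Dt − x² = 0, so t = (√(D² + v²x²) − D)/v².
√(D² + v²x²) = √(0.25² + 0.16² × 15²) = 2.413; v² = 0.0256.
t = (2.413 − 0.25)/0.0256 = 84.5 days (vs. the pure-advection estimate x/v = 93.8 d).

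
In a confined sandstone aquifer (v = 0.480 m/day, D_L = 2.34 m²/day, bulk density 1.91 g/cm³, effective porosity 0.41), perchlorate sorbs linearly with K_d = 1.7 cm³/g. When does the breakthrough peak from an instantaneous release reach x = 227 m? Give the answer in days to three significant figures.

Retardation factor R = 1 + ρ_b·K_d/n = 1 + 1.91 × 1.7/0.41 = 8.920.
Sorption retards both mechanisms: v_R = v/R = 0.05381 m/day, D_R = D/R = 0.2623 m²/day.
Peak time from v_R²t² + 2D_R t − x² = 0: t = (√(D_R² + v_R²x²) − D_R)/v_R².
√(D_R² + v_R²x²) = √(0.2623² + 0.05381² × 227²) = 12.22; v_R² = 0.002896.
t = (12.22 − 0.2623)/0.002896 = 4130 days.

4130 days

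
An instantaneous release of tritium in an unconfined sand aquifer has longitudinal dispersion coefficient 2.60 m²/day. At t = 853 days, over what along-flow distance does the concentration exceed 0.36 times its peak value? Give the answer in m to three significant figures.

190 m

The plume is Gaussian with σ = √(2Dt) = √(2 × 2.60 × 853) = 66.60 m.
C/C_peak = exp(−Δx²/(2σ²)) = 0.36 ⇒ Δx = σ·√(−2 ln 0.36) = 66.60 × 1.429 = 95.17 m.
Width = 2Δx = 190 m.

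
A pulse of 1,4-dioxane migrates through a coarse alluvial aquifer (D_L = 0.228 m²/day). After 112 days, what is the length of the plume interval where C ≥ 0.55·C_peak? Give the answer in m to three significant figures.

The plume is Gaussian with σ = √(2Dt) = √(2 × 0.228 × 112) = 7.146 m.
C/C_peak = exp(−Δx²/(2σ²)) = 0.55 ⇒ Δx = σ·√(−2 ln 0.55) = 7.146 × 1.093 = 7.811 m.
Width = 2Δx = 15.6 m.

15.6 m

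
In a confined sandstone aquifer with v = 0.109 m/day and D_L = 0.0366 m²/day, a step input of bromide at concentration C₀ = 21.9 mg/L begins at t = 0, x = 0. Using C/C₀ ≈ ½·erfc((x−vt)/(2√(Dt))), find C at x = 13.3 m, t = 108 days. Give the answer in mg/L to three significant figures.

For a continuous step input, C/C₀ ≈ ½·erfc((x−vt)/(2√(Dt))).
vt = 0.109 × 108 = 11.772 m and 2√(Dt) = 2√(0.0366 × 108) = 3.976 m.
Argument (x−vt)/(2√(Dt)) = (13.3 − 11.772)/3.976 = 0.3843; ½·erfc(0.3843) = 0.2934.
C = 21.9 × 0.2934 = 6.43 mg/L.

6.43 mg/L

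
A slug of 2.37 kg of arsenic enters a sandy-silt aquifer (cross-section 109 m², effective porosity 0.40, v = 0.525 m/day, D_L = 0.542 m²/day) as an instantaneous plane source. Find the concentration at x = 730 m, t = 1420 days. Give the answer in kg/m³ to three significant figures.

For an instantaneous plane source, C(x,t) = M/(n_e·A·√(4πDt)) · exp(−(x−vt)²/(4Dt)), with n_e·A the pore (flow) area.
Plume center vt = 0.525 × 1420 = 745.5 m, so the well at 730 m is 15.5 m upgradient of the peak.
√(4πDt) = 98.34 m, giving peak height M/(n_e·A·√(4πDt)) = 2.37/(0.40 × 109 × 98.34) = 0.0005528 kg/m³.
(x−vt)²/(4Dt) = (-15.5)²/(4 × 0.542 × 1420) = 0.07804; exp(−0.07804) = 0.9249.
C = 0.0005528 × 0.9249 = 0.000511 kg/m³.

0.000511 kg/m³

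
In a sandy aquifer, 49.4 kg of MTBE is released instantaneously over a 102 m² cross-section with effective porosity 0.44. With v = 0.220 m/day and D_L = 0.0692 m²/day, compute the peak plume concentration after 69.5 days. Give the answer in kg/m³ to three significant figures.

0.142 kg/m³

The peak of an instantaneous 1D plume sits at x = vt; there the Gaussian factor is 1 and C_max = M/(n_e·A·√(4πDt)), where n_e·A is the pore area the mass is dissolved in.
√(4πDt) = √(4π × 0.0692 × 69.5) = 7.774 m, so C_max = 49.4/(0.44 × 102 × 7.774) = 0.142 kg/m³.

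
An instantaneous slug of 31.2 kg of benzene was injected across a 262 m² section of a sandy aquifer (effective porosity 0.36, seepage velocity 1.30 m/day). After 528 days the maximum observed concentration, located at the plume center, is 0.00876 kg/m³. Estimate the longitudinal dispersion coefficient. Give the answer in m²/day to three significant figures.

0.215 m²/day

At the plume center C_max = M/(n_e·A·√(4πDt)), so D = M²/(4πt·(n_e·A·C_max)²).
n_e·A·C_max = 0.36 × 262 × 0.00876 = 0.8262 kg/m.
D = 31.2²/(4π × 528 × 0.8262²) = 0.215 m²/day.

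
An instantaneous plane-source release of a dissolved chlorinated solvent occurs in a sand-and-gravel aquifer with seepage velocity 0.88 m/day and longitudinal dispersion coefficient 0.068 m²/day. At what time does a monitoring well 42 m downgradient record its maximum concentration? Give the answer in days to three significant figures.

47.6 days

For the 1D instantaneous-source solution, setting ∂C/∂t = 0 at fixed x gives v²t² + 2Dt − x² = 0, so t = (√(D² + v²x²) − D)/v².
√(D² + v²x²) = √(0.068² + 0.88² × 42²) = 36.96; v² = 0.7744.
t = (36.96 − 0.068)/0.7744 = 47.6 days (vs. the pure-advection estimate x/v = 47.7 d).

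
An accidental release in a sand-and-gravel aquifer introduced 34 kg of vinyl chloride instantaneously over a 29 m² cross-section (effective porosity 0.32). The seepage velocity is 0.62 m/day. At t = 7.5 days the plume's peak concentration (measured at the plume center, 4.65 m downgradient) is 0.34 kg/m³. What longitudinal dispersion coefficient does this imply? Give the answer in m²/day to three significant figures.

At the plume center C_max = M/(n_e·A·√(4πDt)), so D = M²/(4πt·(n_e·A·C_max)²).
n_e·A·C_max = 0.32 × 29 × 0.34 = 3.155 kg/m.
D = 34²/(4π × 7.5 × 3.155²) = 1.23 m²/day.

1.23 m²/day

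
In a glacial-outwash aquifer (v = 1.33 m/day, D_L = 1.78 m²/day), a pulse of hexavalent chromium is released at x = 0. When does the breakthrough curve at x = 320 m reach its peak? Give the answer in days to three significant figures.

240 days

For the 1D instantaneous-source solution, setting ∂C/∂t = 0 at fixed x gives v²t² + 2Dt − x² = 0, so t = (√(D² + v²x²) − D)/v².
√(D² + v²x²) = √(1.78² + 1.33² × 320²) = 425.6; v² = 1.7689.
t = (425.6 − 1.78)/1.7689 = 240 days (vs. the pure-advection estimate x/v = 241 d).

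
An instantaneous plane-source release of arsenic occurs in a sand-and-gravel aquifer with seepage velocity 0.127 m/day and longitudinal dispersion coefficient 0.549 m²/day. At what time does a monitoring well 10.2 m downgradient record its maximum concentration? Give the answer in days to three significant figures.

53.2 days

For the 1D instantaneous-source solution, setting ∂C/∂t = 0 at fixed x gives v²t² + 2Dt − x² = 0, so t = (√(D² + v²x²) − D)/v².
√(D² + v²x²) = √(0.549² + 0.127² × 10.2²) = 1.407; v² = 0.016129.
t = (1.407 − 0.549)/0.016129 = 53.2 days (vs. the pure-advection estimate x/v = 80.3 d).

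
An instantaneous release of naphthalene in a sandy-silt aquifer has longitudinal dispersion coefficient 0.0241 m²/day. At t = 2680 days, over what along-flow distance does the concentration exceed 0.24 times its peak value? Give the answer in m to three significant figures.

The plume is Gaussian with σ = √(2Dt) = √(2 × 0.0241 × 2680) = 11.37 m.
C/C_peak = exp(−Δx²/(2σ²)) = 0.24 ⇒ Δx = σ·√(−2 ln 0.24) = 11.37 × 1.689 = 19.20 m.
Width = 2Δx = 38.4 m.

38.4 m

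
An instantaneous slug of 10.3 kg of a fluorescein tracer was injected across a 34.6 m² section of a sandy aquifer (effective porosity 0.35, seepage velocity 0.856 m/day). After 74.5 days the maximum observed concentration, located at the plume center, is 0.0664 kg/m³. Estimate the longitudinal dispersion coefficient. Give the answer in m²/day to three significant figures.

0.175 m²/day

At the plume center C_max = M/(n_e·A·√(4πDt)), so D = M²/(4πt·(n_e·A·C_max)²).
n_e·A·C_max = 0.35 × 34.6 × 0.0664 = 0.8041 kg/m.
D = 10.3²/(4π × 74.5 × 0.8041²) = 0.175 m²/day.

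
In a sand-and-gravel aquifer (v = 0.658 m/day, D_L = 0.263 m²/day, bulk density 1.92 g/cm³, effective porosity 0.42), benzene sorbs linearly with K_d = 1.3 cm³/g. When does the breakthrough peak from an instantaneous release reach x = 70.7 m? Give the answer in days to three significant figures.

742 days

Retardation factor R = 1 + ρ_b·K_d/n = 1 + 1.92 × 1.3/0.42 = 6.943.
Sorption retards both mechanisms: v_R = v/R = 0.09477 m/day, D_R = D/R = 0.03788 m²/day.
Peak time from v_R²t² + 2D_R t − x² = 0: t = (√(D_R² + v_R²x²) − D_R)/v_R².
√(D_R² + v_R²x²) = √(0.03788² + 0.09477² × 70.7²) = 6.700; v_R² = 0.008981.
t = (6.700 − 0.03788)/0.008981 = 742 days.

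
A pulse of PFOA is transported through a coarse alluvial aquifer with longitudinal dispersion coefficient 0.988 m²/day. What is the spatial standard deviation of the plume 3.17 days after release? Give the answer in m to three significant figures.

Dispersive spreading gives a Gaussian with σ² = 2Dt; advection only shifts the center.
σ = √(2 × 0.988 × 3.17) = 2.50 m.

2.50 m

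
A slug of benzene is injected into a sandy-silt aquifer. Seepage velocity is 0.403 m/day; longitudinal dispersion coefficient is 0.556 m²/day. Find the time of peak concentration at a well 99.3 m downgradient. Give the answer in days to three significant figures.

For the 1D instantaneous-source solution, setting ∂C/∂t = 0 at fixed x gives v²t² + 2Dt − x² = 0, so t = (√(D² + v²x²) − D)/v².
√(D² + v²x²) = √(0.556² + 0.403² × 99.3²) = 40.02; v² = 0.162409.
t = (40.02 − 0.556)/0.162409 = 243 days (vs. the pure-advection estimate x/v = 246 d).

243 days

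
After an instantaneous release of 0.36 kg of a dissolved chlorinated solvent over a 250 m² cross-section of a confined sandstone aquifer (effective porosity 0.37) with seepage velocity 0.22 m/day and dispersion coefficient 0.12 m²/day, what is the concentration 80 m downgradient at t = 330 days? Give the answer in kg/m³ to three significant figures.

0.000123 kg/m³

For an instantaneous plane source, C(x,t) = M/(n_e·A·√(4πDt)) · exp(−(x−vt)²/(4Dt)), with n_e·A the pore (flow) area.
Plume center vt = 0.22 × 330 = 72.6 m, so the well at 80 m is 7.4 m downgradient of the peak.
√(4πDt) = 22.31 m, giving peak height M/(n_e·A·√(4πDt)) = 0.36/(0.37 × 250 × 22.31) = 0.0001744 kg/m³.
(x−vt)²/(4Dt) = (7.4)²/(4 × 0.12 × 330) = 0.3457; exp(−0.3457) = 0.7077.
C = 0.0001744 × 0.7077 = 0.000123 kg/m³.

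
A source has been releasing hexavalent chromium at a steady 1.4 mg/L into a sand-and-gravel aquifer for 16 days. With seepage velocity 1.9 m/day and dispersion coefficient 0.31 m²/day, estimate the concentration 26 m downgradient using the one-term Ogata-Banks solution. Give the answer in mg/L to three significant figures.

For a continuous step input, C/C₀ ≈ ½·erfc((x−vt)/(2√(Dt))).
vt = 1.9 × 16 = 30.4 m and 2√(Dt) = 2√(0.31 × 16) = 4.454 m.
Argument (x−vt)/(2√(Dt)) = (26 − 30.4)/4.454 = -0.9879; ½·erfc(-0.9879) = 0.9188.
C = 1.4 × 0.9188 = 1.29 mg/L.

1.29 mg/L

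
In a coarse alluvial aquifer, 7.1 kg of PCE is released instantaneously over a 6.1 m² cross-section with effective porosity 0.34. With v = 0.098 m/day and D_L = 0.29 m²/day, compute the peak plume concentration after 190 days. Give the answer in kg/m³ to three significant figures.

The peak of an instantaneous 1D plume sits at x = vt; there the Gaussian factor is 1 and C_max = M/(n_e·A·√(4πDt)), where n_e·A is the pore area the mass is dissolved in.
√(4πDt) = √(4π × 0.29 × 190) = 26.31 m, so C_max = 7.1/(0.34 × 6.1 × 26.31) = 0.130 kg/m³.

0.130 kg/m³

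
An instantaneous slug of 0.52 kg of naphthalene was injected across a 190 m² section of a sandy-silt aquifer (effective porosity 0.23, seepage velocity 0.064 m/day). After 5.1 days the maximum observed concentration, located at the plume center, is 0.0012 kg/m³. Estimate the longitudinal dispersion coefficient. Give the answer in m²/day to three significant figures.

1.53 m²/day

At the plume center C_max = M/(n_e·A·√(4πDt)), so D = M²/(4πt·(n_e·A·C_max)²).
n_e·A·C_max = 0.23 × 190 × 0.0012 = 0.05244 kg/m.
D = 0.52²/(4π × 5.1 × 0.05244²) = 1.53 m²/day.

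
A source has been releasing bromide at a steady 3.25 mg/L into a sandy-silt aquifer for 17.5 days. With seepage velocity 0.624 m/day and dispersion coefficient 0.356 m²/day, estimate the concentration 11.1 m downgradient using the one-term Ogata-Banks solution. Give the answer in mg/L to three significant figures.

For a continuous step input, C/C₀ ≈ ½·erfc((x−vt)/(2√(Dt))).
vt = 0.624 × 17.5 = 10.92 m and 2√(Dt) = 2√(0.356 × 17.5) = 4.992 m.
Argument (x−vt)/(2√(Dt)) = (11.1 − 10.92)/4.992 = 0.03606; ½·erfc(0.03606) = 0.4797.
C = 3.25 × 0.4797 = 1.56 mg/L.

1.56 mg/L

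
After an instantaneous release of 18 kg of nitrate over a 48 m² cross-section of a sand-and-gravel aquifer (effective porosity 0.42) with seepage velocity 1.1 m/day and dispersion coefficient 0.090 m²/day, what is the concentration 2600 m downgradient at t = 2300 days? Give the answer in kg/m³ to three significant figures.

For an instantaneous plane source, C(x,t) = M/(n_e·A·√(4πDt)) · exp(−(x−vt)²/(4Dt)), with n_e·A the pore (flow) area.
Plume center vt = 1.1 × 2300 = 2530 m, so the well at 2600 m is 70 m downgradient of the peak.
√(4πDt) = 51.00 m, giving peak height M/(n_e·A·√(4πDt)) = 18/(0.42 × 48 × 51.00) = 0.01751 kg/m³.
(x−vt)²/(4Dt) = (70)²/(4 × 0.090 × 2300) = 5.918; exp(−5.918) = 0.002691.
C = 0.01751 × 0.002691 = 4.71e-05 kg/m³.

4.71e-05 kg/m³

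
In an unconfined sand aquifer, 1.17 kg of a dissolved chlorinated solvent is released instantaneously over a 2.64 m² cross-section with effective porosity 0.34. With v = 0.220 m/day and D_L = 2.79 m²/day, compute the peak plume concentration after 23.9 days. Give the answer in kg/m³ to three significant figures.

0.0450 kg/m³

The peak of an instantaneous 1D plume sits at x = vt; there the Gaussian factor is 1 and C_max = M/(n_e·A·√(4πDt)), where n_e·A is the pore area the mass is dissolved in.
√(4πDt) = √(4π × 2.79 × 23.9) = 28.95 m, so C_max = 1.17/(0.34 × 2.64 × 28.95) = 0.0450 kg/m³.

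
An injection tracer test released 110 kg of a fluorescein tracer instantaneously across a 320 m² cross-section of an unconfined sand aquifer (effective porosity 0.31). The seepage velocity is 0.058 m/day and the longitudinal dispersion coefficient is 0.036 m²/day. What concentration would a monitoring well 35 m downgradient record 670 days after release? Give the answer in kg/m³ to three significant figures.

For an instantaneous plane source, C(x,t) = M/(n_e·A·√(4πDt)) · exp(−(x−vt)²/(4Dt)), with n_e·A the pore (flow) area.
Plume center vt = 0.058 × 670 = 38.86 m, so the well at 35 m is 3.86 m upgradient of the peak.
√(4πDt) = 17.41 m, giving peak height M/(n_e·A·√(4πDt)) = 110/(0.31 × 320 × 17.41) = 0.06369 kg/m³.
(x−vt)²/(4Dt) = (-3.86)²/(4 × 0.036 × 670) = 0.1544; exp(−0.1544) = 0.8569.
C = 0.06369 × 0.8569 = 0.0546 kg/m³.

0.0546 kg/m³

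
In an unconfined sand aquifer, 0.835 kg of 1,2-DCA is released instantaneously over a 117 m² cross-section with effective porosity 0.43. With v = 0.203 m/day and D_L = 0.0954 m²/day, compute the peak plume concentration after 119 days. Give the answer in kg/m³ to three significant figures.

0.00139 kg/m³

The peak of an instantaneous 1D plume sits at x = vt; there the Gaussian factor is 1 and C_max = M/(n_e·A·√(4πDt)), where n_e·A is the pore area the mass is dissolved in.
√(4πDt) = √(4π × 0.0954 × 119) = 11.94 m, so C_max = 0.835/(0.43 × 117 × 11.94) = 0.00139 kg/m³.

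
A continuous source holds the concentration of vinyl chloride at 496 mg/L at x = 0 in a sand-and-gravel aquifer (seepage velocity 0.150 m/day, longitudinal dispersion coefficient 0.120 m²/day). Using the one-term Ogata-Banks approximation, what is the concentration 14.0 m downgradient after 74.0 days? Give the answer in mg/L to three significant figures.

For a continuous step input, C/C₀ ≈ ½·erfc((x−vt)/(2√(Dt))).
vt = 0.150 × 74.0 = 11.1 m and 2√(Dt) = 2√(0.120 × 74.0) = 5.960 m.
Argument (x−vt)/(2√(Dt)) = (14.0 − 11.1)/5.960 = 0.4866; ½·erfc(0.4866) = 0.2457.
C = 496 × 0.2457 = 122 mg/L.

122 mg/L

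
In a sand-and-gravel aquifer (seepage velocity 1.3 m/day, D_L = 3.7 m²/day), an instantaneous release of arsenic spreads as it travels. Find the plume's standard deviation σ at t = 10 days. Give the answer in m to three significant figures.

8.60 m

Dispersive spreading gives a Gaussian with σ² = 2Dt; advection only shifts the center.
σ = √(2 × 3.7 × 10) = 8.60 m.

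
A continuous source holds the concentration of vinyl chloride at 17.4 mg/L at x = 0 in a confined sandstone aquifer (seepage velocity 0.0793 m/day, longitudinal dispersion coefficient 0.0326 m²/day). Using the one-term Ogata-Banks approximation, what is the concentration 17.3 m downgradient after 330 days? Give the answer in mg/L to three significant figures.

16.9 mg/L

For a continuous step input, C/C₀ ≈ ½·erfc((x−vt)/(2√(Dt))).
vt = 0.0793 × 330 = 26.169 m and 2√(Dt) = 2√(0.0326 × 330) = 6.560 m.
Argument (x−vt)/(2√(Dt)) = (17.3 − 26.169)/6.560 = -1.352; ½·erfc(-1.352) = 0.9721.
C = 17.4 × 0.9721 = 16.9 mg/L.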